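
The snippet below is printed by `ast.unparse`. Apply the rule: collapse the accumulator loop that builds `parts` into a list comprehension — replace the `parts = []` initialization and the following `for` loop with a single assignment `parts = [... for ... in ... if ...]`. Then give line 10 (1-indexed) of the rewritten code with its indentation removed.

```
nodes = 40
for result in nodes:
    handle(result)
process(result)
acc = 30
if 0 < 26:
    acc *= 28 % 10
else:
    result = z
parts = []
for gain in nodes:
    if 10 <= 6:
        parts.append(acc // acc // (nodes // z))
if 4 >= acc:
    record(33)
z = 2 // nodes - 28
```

parts = [acc // acc // (nodes // z) for gain in nodes if 10 <= 6]

Transformed code:
nodes = 40
for result in nodes:
    handle(result)
process(result)
acc = 30
if 0 < 26:
    acc *= 28 % 10
else:
    result = z
parts = [acc // acc // (nodes // z) for gain in nodes if 10 <= 6]
if 4 >= acc:
    record(33)
z = 2 // nodes - 28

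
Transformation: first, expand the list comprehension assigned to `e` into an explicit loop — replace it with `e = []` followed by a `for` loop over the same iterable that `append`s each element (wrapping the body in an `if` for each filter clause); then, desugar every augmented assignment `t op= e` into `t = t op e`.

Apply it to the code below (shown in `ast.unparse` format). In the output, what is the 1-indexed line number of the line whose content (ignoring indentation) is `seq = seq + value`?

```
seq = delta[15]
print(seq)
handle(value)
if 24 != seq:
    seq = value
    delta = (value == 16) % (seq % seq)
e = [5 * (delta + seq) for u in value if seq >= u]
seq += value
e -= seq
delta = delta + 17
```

Transformed code:
seq = delta[15]
print(seq)
handle(value)
if 24 != seq:
    seq = value
    delta = (value == 16) % (seq % seq)
e = []
for u in value:
    if seq >= u:
        e.append(5 * (delta + seq))
seq = seq + value
e = e - seq
delta = delta + 17

11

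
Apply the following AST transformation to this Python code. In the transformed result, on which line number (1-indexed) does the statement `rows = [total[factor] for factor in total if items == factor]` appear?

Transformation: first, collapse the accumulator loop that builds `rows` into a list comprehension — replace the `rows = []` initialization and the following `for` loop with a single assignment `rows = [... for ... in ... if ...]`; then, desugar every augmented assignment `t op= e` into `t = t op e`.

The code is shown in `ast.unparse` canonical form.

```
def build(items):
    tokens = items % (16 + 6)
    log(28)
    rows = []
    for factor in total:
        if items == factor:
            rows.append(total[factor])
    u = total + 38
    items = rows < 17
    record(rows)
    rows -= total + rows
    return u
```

4

Transformed code:
def build(items):
    tokens = items % (16 + 6)
    log(28)
    rows = [total[factor] for factor in total if items == factor]
    u = total + 38
    items = rows < 17
    record(rows)
    rows = rows - (total + rows)
    return u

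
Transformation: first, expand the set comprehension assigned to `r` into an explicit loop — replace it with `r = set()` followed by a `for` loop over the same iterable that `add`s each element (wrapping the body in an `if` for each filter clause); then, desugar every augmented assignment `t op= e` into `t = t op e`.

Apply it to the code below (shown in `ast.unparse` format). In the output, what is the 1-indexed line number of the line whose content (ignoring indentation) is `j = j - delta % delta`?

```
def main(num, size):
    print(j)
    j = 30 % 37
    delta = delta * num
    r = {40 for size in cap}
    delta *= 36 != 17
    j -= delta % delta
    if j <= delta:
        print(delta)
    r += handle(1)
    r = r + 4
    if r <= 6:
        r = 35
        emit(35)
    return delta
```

9

Transformed code:
def main(num, size):
    print(j)
    j = 30 % 37
    delta = delta * num
    r = set()
    for size in cap:
        r.add(40)
    delta = delta * (36 != 17)
    j = j - delta % delta
    if j <= delta:
        print(delta)
    r = r + handle(1)
    r = r + 4
    if r <= 6:
        r = 35
        emit(35)
    return delta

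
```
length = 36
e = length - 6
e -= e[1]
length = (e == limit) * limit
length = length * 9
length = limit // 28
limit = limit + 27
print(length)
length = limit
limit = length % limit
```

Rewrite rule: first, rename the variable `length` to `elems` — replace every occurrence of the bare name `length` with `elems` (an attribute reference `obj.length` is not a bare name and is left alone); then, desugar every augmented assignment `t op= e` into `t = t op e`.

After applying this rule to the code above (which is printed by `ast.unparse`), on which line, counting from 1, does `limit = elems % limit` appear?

Transformed code:
elems = 36
e = elems - 6
e = e - e[1]
elems = (e == limit) * limit
elems = elems * 9
elems = limit // 28
limit = limit + 27
print(elems)
elems = limit
limit = elems % limit

10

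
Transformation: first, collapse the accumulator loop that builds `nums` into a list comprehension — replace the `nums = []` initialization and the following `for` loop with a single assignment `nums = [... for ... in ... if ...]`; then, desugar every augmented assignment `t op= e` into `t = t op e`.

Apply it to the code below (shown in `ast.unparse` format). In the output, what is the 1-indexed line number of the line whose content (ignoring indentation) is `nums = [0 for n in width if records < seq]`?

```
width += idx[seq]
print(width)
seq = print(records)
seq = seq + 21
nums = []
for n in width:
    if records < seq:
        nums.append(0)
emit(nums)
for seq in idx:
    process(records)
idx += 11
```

5

Transformed code:
width = width + idx[seq]
print(width)
seq = print(records)
seq = seq + 21
nums = [0 for n in width if records < seq]
emit(nums)
for seq in idx:
    process(records)
idx = idx + 11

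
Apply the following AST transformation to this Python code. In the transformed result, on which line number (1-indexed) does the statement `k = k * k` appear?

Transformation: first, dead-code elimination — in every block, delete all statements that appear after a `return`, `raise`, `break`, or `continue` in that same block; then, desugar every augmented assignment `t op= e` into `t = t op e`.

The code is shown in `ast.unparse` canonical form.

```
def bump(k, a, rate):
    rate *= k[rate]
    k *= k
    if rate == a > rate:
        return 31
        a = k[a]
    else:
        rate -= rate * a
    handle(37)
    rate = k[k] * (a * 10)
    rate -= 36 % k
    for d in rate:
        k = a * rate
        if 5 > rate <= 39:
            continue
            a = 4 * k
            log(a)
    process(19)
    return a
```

3

Transformed code:
def bump(k, a, rate):
    rate = rate * k[rate]
    k = k * k
    if rate == a > rate:
        return 31
    else:
        rate = rate - rate * a
    handle(37)
    rate = k[k] * (a * 10)
    rate = rate - 36 % k
    for d in rate:
        k = a * rate
        if 5 > rate <= 39:
            continue
    process(19)
    return a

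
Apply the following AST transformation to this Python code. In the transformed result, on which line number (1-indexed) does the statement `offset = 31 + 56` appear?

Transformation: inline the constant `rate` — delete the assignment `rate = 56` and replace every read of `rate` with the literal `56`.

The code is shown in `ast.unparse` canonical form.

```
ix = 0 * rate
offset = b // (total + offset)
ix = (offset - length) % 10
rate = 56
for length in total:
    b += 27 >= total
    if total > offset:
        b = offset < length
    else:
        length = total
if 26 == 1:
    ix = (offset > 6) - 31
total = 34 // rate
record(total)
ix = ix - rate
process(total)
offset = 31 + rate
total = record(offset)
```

16

Transformed code:
ix = 0 * 56
offset = b // (total + offset)
ix = (offset - length) % 10
for length in total:
    b += 27 >= total
    if total > offset:
        b = offset < length
    else:
        length = total
if 26 == 1:
    ix = (offset > 6) - 31
total = 34 // 56
record(total)
ix = ix - 56
process(total)
offset = 31 + 56
total = record(offset)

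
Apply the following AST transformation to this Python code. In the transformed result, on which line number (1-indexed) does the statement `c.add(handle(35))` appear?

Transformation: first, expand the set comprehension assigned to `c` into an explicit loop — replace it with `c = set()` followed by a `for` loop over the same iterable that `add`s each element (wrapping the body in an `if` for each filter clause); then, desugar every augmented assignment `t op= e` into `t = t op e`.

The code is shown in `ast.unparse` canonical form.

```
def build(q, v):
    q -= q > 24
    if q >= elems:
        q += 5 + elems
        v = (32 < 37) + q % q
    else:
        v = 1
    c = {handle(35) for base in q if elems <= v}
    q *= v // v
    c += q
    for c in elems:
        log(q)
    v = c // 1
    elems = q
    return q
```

Transformed code:
def build(q, v):
    q = q - (q > 24)
    if q >= elems:
        q = q + (5 + elems)
        v = (32 < 37) + q % q
    else:
        v = 1
    c = set()
    for base in q:
        if elems <= v:
            c.add(handle(35))
    q = q * (v // v)
    c = c + q
    for c in elems:
        log(q)
    v = c // 1
    elems = q
    return q

11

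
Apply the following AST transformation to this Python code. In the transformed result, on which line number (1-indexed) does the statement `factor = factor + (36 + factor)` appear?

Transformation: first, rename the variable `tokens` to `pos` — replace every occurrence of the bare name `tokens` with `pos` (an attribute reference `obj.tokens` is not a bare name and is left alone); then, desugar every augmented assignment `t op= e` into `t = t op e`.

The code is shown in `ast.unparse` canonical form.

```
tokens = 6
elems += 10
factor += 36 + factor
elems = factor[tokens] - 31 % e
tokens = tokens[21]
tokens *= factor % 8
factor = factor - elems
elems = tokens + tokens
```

Transformed code:
pos = 6
elems = elems + 10
factor = factor + (36 + factor)
elems = factor[pos] - 31 % e
pos = pos[21]
pos = pos * (factor % 8)
factor = factor - elems
elems = pos + pos

3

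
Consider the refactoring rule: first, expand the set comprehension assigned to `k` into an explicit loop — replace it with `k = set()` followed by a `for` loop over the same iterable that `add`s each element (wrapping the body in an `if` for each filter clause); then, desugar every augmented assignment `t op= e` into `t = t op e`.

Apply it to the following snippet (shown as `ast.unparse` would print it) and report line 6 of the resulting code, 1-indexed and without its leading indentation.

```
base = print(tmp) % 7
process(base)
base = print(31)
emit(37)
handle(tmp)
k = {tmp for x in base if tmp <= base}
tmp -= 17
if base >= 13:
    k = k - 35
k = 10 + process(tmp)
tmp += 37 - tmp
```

Transformed code:
base = print(tmp) % 7
process(base)
base = print(31)
emit(37)
handle(tmp)
k = set()
for x in base:
    if tmp <= base:
        k.add(tmp)
tmp = tmp - 17
if base >= 13:
    k = k - 35
k = 10 + process(tmp)
tmp = tmp + (37 - tmp)

k = set()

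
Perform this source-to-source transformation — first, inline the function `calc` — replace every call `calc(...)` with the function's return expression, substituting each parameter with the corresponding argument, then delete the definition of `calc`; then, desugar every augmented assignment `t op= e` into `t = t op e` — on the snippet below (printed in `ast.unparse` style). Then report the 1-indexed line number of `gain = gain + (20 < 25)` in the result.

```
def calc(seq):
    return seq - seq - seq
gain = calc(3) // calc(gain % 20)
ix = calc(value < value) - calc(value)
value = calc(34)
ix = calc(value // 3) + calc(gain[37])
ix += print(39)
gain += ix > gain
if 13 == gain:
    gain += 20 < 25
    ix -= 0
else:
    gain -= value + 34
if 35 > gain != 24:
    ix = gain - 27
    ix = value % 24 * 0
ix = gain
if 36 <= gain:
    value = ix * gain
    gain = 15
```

8

Transformed code:
gain = (3 - 3 - 3) // (gain % 20 - gain % 20 - gain % 20)
ix = (value < value) - (value < value) - (value < value) - (value - value - value)
value = 34 - 34 - 34
ix = value // 3 - value // 3 - value // 3 + (gain[37] - gain[37] - gain[37])
ix = ix + print(39)
gain = gain + (ix > gain)
if 13 == gain:
    gain = gain + (20 < 25)
    ix = ix - 0
else:
    gain = gain - (value + 34)
if 35 > gain != 24:
    ix = gain - 27
    ix = value % 24 * 0
ix = gain
if 36 <= gain:
    value = ix * gain
    gain = 15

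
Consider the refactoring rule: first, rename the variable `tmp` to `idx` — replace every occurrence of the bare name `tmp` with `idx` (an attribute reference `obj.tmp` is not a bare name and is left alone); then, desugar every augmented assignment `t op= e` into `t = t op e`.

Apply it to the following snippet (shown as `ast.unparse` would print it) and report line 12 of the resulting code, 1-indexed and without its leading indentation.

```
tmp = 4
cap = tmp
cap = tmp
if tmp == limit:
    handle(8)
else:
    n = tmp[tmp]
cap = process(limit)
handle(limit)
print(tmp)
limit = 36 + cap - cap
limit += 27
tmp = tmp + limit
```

Transformed code:
idx = 4
cap = idx
cap = idx
if idx == limit:
    handle(8)
else:
    n = idx[idx]
cap = process(limit)
handle(limit)
print(idx)
limit = 36 + cap - cap
limit = limit + 27
idx = idx + limit

limit = limit + 27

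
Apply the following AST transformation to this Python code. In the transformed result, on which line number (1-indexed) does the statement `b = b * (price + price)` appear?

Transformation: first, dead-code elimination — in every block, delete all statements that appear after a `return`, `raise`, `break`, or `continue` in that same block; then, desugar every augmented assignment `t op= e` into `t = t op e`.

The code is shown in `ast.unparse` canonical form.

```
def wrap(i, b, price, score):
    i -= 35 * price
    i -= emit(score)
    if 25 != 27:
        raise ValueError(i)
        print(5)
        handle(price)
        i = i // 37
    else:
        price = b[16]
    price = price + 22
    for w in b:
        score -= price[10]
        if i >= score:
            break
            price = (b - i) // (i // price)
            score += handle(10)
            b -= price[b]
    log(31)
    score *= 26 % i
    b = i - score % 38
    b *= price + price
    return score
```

16

Transformed code:
def wrap(i, b, price, score):
    i = i - 35 * price
    i = i - emit(score)
    if 25 != 27:
        raise ValueError(i)
    else:
        price = b[16]
    price = price + 22
    for w in b:
        score = score - price[10]
        if i >= score:
            break
    log(31)
    score = score * (26 % i)
    b = i - score % 38
    b = b * (price + price)
    return score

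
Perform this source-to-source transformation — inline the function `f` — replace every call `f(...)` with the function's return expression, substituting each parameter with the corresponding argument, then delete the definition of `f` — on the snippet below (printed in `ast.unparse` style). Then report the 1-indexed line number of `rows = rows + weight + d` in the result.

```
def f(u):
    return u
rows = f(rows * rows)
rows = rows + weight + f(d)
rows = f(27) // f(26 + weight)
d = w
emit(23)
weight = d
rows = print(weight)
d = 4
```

Transformed code:
rows = rows * rows
rows = rows + weight + d
rows = 27 // (26 + weight)
d = w
emit(23)
weight = d
rows = print(weight)
d = 4

2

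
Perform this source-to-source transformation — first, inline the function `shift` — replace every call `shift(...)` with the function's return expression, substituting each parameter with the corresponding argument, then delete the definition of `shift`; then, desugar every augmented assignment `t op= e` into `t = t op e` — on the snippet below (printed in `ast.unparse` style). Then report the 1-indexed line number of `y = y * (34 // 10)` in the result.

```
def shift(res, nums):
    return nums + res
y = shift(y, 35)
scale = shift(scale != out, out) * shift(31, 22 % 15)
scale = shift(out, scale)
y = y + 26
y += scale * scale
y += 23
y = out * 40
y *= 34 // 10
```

Transformed code:
y = 35 + y
scale = (out + (scale != out)) * (22 % 15 + 31)
scale = scale + out
y = y + 26
y = y + scale * scale
y = y + 23
y = out * 40
y = y * (34 // 10)

8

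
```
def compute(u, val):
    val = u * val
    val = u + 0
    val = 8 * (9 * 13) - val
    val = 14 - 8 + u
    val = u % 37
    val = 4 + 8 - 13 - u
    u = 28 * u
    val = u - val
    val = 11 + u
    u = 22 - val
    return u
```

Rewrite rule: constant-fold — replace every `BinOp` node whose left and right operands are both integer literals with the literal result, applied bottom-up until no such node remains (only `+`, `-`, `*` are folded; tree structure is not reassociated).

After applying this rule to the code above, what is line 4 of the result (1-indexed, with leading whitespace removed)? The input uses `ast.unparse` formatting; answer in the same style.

Transformed code:
def compute(u, val):
    val = u * val
    val = u + 0
    val = 936 - val
    val = 6 + u
    val = u % 37
    val = -1 - u
    u = 28 * u
    val = u - val
    val = 11 + u
    u = 22 - val
    return u

val = 936 - val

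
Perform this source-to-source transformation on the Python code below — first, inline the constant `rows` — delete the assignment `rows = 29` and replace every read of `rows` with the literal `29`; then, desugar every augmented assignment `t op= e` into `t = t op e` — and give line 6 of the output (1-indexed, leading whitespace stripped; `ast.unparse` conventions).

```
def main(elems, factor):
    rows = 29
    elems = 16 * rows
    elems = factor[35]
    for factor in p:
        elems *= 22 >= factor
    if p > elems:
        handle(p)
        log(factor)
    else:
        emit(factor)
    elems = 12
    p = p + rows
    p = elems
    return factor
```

Transformed code:
def main(elems, factor):
    elems = 16 * 29
    elems = factor[35]
    for factor in p:
        elems = elems * (22 >= factor)
    if p > elems:
        handle(p)
        log(factor)
    else:
        emit(factor)
    elems = 12
    p = p + 29
    p = elems
    return factor

if p > elems:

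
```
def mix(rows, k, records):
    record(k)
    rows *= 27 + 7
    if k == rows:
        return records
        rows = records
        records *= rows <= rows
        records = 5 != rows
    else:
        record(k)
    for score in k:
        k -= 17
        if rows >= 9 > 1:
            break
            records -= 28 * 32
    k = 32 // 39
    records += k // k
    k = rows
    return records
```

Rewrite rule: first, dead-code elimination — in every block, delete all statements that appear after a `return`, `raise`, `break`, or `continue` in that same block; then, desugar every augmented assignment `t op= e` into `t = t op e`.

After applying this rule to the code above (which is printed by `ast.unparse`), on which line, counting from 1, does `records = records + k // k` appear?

Transformed code:
def mix(rows, k, records):
    record(k)
    rows = rows * (27 + 7)
    if k == rows:
        return records
    else:
        record(k)
    for score in k:
        k = k - 17
        if rows >= 9 > 1:
            break
    k = 32 // 39
    records = records + k // k
    k = rows
    return records

13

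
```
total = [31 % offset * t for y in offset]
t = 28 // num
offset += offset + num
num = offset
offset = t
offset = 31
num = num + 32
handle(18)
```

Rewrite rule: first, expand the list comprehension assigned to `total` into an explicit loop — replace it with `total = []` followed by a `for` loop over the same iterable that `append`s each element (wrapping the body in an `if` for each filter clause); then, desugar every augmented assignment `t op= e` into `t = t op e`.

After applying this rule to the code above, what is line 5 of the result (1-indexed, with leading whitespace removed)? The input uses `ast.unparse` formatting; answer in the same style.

offset = offset + (offset + num)

Transformed code:
total = []
for y in offset:
    total.append(31 % offset * t)
t = 28 // num
offset = offset + (offset + num)
num = offset
offset = t
offset = 31
num = num + 32
handle(18)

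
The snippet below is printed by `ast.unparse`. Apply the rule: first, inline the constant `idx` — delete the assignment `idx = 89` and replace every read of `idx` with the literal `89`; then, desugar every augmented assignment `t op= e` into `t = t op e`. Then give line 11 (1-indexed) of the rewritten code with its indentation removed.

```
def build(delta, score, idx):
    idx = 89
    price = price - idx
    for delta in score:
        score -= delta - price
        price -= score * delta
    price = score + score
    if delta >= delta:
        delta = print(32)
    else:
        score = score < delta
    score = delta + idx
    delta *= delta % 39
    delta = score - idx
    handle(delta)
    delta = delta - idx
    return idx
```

Transformed code:
def build(delta, score, idx):
    price = price - 89
    for delta in score:
        score = score - (delta - price)
        price = price - score * delta
    price = score + score
    if delta >= delta:
        delta = print(32)
    else:
        score = score < delta
    score = delta + 89
    delta = delta * (delta % 39)
    delta = score - 89
    handle(delta)
    delta = delta - 89
    return 89

score = delta + 89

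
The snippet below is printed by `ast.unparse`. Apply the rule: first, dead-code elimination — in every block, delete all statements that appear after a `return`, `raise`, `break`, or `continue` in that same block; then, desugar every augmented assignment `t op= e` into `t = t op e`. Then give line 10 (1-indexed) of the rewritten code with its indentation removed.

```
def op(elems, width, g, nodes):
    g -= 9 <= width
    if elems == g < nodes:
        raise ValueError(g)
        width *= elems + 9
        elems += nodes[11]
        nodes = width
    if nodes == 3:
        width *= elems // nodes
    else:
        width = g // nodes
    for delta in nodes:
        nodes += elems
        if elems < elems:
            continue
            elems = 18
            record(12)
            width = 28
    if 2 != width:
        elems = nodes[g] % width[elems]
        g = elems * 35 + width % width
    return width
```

Transformed code:
def op(elems, width, g, nodes):
    g = g - (9 <= width)
    if elems == g < nodes:
        raise ValueError(g)
    if nodes == 3:
        width = width * (elems // nodes)
    else:
        width = g // nodes
    for delta in nodes:
        nodes = nodes + elems
        if elems < elems:
            continue
    if 2 != width:
        elems = nodes[g] % width[elems]
        g = elems * 35 + width % width
    return width

nodes = nodes + elems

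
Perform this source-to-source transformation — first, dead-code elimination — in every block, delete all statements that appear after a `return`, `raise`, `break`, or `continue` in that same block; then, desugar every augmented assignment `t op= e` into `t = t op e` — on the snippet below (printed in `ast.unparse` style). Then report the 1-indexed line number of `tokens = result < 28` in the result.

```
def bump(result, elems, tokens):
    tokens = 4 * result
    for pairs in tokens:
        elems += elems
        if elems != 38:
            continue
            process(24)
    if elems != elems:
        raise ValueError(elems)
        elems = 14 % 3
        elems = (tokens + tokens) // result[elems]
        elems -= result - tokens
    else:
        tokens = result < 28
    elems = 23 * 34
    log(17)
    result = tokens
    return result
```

Transformed code:
def bump(result, elems, tokens):
    tokens = 4 * result
    for pairs in tokens:
        elems = elems + elems
        if elems != 38:
            continue
    if elems != elems:
        raise ValueError(elems)
    else:
        tokens = result < 28
    elems = 23 * 34
    log(17)
    result = tokens
    return result

10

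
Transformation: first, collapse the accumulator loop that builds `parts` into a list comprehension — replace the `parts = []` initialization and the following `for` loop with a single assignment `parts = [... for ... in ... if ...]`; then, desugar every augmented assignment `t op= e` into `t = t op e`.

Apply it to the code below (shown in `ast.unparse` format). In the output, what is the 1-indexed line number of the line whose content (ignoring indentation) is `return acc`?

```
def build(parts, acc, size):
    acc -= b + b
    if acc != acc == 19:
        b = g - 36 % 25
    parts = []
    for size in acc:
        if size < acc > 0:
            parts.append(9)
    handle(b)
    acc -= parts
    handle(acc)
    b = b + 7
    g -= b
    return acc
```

11

Transformed code:
def build(parts, acc, size):
    acc = acc - (b + b)
    if acc != acc == 19:
        b = g - 36 % 25
    parts = [9 for size in acc if size < acc > 0]
    handle(b)
    acc = acc - parts
    handle(acc)
    b = b + 7
    g = g - b
    return acc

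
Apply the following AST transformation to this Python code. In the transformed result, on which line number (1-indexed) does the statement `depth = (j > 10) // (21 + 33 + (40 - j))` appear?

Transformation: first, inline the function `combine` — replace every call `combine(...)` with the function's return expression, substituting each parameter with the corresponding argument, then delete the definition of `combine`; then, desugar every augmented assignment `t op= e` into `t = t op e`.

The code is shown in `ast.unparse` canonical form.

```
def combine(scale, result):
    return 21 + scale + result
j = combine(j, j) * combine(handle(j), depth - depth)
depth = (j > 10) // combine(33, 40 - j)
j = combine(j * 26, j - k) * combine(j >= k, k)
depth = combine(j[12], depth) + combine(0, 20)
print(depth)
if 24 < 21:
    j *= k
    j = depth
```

Transformed code:
j = (21 + j + j) * (21 + handle(j) + (depth - depth))
depth = (j > 10) // (21 + 33 + (40 - j))
j = (21 + j * 26 + (j - k)) * (21 + (j >= k) + k)
depth = 21 + j[12] + depth + (21 + 0 + 20)
print(depth)
if 24 < 21:
    j = j * k
    j = depth

2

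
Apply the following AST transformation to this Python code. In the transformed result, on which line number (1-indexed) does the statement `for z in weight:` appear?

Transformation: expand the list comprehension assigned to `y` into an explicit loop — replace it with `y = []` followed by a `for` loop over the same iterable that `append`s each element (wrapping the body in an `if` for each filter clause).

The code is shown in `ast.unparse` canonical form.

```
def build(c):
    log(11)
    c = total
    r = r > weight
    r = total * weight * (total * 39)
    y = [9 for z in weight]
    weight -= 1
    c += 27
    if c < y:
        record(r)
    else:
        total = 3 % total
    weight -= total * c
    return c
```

Transformed code:
def build(c):
    log(11)
    c = total
    r = r > weight
    r = total * weight * (total * 39)
    y = []
    for z in weight:
        y.append(9)
    weight -= 1
    c += 27
    if c < y:
        record(r)
    else:
        total = 3 % total
    weight -= total * c
    return c

7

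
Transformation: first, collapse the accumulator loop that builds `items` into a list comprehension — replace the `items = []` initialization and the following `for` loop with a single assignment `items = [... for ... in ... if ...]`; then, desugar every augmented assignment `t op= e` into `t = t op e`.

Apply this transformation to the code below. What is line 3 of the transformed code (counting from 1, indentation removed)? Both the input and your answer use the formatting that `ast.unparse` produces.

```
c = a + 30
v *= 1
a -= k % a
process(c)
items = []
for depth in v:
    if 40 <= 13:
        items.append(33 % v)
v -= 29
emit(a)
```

a = a - k % a

Transformed code:
c = a + 30
v = v * 1
a = a - k % a
process(c)
items = [33 % v for depth in v if 40 <= 13]
v = v - 29
emit(a)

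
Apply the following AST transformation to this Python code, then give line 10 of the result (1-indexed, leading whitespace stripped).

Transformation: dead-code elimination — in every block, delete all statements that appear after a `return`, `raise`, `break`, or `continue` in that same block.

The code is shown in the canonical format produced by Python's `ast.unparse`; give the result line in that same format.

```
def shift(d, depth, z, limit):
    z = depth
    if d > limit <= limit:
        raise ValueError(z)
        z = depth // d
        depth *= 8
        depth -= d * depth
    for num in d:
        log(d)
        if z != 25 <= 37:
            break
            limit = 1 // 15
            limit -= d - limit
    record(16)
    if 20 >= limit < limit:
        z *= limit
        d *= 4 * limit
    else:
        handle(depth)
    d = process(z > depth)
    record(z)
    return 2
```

Transformed code:
def shift(d, depth, z, limit):
    z = depth
    if d > limit <= limit:
        raise ValueError(z)
    for num in d:
        log(d)
        if z != 25 <= 37:
            break
    record(16)
    if 20 >= limit < limit:
        z *= limit
        d *= 4 * limit
    else:
        handle(depth)
    d = process(z > depth)
    record(z)
    return 2

if 20 >= limit < limit:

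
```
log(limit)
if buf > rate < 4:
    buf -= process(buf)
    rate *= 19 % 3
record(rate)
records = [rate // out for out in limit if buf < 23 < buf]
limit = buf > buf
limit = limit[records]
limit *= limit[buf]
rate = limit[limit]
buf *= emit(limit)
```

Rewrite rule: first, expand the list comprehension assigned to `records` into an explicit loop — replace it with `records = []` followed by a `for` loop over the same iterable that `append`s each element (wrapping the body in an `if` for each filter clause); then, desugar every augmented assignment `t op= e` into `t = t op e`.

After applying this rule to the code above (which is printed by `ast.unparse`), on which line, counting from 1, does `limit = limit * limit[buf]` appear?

12

Transformed code:
log(limit)
if buf > rate < 4:
    buf = buf - process(buf)
    rate = rate * (19 % 3)
record(rate)
records = []
for out in limit:
    if buf < 23 < buf:
        records.append(rate // out)
limit = buf > buf
limit = limit[records]
limit = limit * limit[buf]
rate = limit[limit]
buf = buf * emit(limit)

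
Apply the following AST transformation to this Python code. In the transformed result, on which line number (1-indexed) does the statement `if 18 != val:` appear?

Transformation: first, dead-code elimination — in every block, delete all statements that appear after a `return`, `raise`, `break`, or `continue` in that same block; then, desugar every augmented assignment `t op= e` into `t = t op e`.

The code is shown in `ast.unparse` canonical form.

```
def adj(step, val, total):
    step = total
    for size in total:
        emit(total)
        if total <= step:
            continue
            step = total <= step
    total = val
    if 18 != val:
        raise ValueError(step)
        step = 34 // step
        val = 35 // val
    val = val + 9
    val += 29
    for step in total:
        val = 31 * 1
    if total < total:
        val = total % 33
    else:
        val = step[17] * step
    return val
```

Transformed code:
def adj(step, val, total):
    step = total
    for size in total:
        emit(total)
        if total <= step:
            continue
    total = val
    if 18 != val:
        raise ValueError(step)
    val = val + 9
    val = val + 29
    for step in total:
        val = 31 * 1
    if total < total:
        val = total % 33
    else:
        val = step[17] * step
    return val

8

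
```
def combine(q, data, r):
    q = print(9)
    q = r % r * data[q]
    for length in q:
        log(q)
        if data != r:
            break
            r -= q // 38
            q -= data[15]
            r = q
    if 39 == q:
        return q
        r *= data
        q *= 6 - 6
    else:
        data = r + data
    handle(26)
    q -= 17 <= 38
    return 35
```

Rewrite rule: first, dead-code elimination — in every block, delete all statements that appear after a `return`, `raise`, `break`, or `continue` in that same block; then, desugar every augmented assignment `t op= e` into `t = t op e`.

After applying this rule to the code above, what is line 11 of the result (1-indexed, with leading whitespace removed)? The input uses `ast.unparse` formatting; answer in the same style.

Transformed code:
def combine(q, data, r):
    q = print(9)
    q = r % r * data[q]
    for length in q:
        log(q)
        if data != r:
            break
    if 39 == q:
        return q
    else:
        data = r + data
    handle(26)
    q = q - (17 <= 38)
    return 35

data = r + data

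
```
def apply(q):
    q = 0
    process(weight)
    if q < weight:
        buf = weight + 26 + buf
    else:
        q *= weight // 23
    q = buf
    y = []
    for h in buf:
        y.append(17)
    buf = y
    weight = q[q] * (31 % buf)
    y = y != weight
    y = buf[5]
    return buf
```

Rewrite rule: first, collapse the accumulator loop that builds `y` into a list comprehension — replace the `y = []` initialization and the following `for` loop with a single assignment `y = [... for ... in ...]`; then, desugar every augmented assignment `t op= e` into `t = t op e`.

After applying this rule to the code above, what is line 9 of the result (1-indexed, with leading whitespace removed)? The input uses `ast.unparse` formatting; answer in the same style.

Transformed code:
def apply(q):
    q = 0
    process(weight)
    if q < weight:
        buf = weight + 26 + buf
    else:
        q = q * (weight // 23)
    q = buf
    y = [17 for h in buf]
    buf = y
    weight = q[q] * (31 % buf)
    y = y != weight
    y = buf[5]
    return buf

y = [17 for h in buf]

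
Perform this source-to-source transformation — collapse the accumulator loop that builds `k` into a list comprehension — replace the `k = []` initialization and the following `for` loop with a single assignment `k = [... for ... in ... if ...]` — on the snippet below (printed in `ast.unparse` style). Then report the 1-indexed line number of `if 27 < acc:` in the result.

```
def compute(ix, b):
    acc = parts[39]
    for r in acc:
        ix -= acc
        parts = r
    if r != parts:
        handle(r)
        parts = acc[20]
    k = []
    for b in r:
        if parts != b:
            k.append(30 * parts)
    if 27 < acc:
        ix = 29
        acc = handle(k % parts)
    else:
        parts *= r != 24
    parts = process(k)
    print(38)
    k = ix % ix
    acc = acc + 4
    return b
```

10

Transformed code:
def compute(ix, b):
    acc = parts[39]
    for r in acc:
        ix -= acc
        parts = r
    if r != parts:
        handle(r)
        parts = acc[20]
    k = [30 * parts for b in r if parts != b]
    if 27 < acc:
        ix = 29
        acc = handle(k % parts)
    else:
        parts *= r != 24
    parts = process(k)
    print(38)
    k = ix % ix
    acc = acc + 4
    return b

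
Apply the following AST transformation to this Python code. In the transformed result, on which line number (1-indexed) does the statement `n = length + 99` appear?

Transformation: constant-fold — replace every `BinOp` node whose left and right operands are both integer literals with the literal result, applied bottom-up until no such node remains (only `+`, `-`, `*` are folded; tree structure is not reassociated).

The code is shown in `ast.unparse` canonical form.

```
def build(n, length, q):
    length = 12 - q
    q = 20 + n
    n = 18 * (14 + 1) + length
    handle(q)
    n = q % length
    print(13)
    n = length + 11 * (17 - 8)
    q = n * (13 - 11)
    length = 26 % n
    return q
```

8

Transformed code:
def build(n, length, q):
    length = 12 - q
    q = 20 + n
    n = 270 + length
    handle(q)
    n = q % length
    print(13)
    n = length + 99
    q = n * 2
    length = 26 % n
    return q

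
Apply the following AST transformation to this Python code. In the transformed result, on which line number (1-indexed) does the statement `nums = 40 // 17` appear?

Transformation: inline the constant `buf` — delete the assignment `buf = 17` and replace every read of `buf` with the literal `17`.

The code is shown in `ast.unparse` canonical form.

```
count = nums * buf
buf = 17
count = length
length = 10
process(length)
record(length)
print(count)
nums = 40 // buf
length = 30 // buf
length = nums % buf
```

Transformed code:
count = nums * 17
count = length
length = 10
process(length)
record(length)
print(count)
nums = 40 // 17
length = 30 // 17
length = nums % 17

7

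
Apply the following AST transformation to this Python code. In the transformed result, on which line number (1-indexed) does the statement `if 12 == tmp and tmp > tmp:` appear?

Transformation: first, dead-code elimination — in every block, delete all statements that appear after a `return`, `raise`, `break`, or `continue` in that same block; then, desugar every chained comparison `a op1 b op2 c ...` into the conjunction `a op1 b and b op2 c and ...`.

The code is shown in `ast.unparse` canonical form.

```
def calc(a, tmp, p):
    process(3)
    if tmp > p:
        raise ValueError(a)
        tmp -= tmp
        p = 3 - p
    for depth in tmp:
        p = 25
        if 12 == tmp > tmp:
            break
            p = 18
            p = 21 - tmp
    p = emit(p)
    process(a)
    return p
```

7

Transformed code:
def calc(a, tmp, p):
    process(3)
    if tmp > p:
        raise ValueError(a)
    for depth in tmp:
        p = 25
        if 12 == tmp and tmp > tmp:
            break
    p = emit(p)
    process(a)
    return p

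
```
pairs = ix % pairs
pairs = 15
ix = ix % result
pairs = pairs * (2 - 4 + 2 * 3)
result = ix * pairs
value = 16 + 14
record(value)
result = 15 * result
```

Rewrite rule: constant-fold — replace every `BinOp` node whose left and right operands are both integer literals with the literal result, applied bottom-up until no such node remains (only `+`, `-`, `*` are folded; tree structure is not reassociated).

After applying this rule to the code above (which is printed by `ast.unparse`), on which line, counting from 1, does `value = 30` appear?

6

Transformed code:
pairs = ix % pairs
pairs = 15
ix = ix % result
pairs = pairs * 4
result = ix * pairs
value = 30
record(value)
result = 15 * result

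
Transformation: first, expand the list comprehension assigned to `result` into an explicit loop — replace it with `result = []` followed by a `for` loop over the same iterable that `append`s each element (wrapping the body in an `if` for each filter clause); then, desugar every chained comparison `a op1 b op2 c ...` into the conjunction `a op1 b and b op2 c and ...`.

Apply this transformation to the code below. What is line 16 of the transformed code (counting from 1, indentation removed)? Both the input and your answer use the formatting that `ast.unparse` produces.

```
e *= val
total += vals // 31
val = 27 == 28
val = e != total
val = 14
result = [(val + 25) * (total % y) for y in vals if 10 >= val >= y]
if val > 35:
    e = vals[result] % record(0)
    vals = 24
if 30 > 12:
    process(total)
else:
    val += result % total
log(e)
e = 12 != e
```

val += result % total

Transformed code:
e *= val
total += vals // 31
val = 27 == 28
val = e != total
val = 14
result = []
for y in vals:
    if 10 >= val and val >= y:
        result.append((val + 25) * (total % y))
if val > 35:
    e = vals[result] % record(0)
    vals = 24
if 30 > 12:
    process(total)
else:
    val += result % total
log(e)
e = 12 != e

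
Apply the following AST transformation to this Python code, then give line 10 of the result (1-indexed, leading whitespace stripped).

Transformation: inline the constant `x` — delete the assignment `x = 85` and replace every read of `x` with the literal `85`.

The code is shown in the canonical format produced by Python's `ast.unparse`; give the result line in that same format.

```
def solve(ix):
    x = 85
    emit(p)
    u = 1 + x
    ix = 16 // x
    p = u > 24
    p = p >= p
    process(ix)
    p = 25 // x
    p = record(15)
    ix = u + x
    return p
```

Transformed code:
def solve(ix):
    emit(p)
    u = 1 + 85
    ix = 16 // 85
    p = u > 24
    p = p >= p
    process(ix)
    p = 25 // 85
    p = record(15)
    ix = u + 85
    return p

ix = u + 85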